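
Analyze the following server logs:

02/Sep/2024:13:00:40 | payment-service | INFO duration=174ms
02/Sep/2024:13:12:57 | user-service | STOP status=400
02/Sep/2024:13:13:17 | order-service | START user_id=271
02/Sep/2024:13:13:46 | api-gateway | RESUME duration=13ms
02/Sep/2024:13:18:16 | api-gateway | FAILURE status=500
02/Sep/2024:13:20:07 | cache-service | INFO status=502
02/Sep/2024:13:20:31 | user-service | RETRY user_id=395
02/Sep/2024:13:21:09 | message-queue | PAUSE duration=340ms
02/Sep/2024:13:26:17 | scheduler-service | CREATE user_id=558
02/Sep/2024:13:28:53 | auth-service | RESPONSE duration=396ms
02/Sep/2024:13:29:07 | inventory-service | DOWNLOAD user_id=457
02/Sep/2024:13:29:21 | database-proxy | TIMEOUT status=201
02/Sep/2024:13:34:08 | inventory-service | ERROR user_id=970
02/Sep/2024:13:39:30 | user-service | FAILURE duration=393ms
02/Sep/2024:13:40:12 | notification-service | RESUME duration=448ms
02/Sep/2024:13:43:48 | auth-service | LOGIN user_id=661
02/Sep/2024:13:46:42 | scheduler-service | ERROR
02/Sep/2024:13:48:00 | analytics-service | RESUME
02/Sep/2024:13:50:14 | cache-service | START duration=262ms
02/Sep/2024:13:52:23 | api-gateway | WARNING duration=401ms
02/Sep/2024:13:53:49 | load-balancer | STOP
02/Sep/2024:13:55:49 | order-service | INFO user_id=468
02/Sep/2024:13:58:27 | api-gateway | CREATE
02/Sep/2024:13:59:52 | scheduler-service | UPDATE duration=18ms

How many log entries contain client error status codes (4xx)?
1

To find matching entries:

1. Pattern to match: client error status codes (4xx)
2. Scan each log entry for the pattern
3. Count matches: 1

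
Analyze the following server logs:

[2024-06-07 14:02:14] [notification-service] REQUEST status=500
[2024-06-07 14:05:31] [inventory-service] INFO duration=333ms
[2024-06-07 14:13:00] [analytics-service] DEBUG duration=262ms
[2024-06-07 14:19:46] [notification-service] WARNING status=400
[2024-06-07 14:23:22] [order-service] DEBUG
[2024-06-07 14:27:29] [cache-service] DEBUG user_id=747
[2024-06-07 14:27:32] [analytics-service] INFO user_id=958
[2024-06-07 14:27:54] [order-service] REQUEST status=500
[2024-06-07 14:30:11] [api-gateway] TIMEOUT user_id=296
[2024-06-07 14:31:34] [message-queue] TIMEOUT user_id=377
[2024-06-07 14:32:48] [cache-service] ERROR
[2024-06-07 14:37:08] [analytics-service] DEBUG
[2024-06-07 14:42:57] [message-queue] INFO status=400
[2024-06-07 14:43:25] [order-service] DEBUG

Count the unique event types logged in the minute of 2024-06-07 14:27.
3

To count unique event types:

1. Filter events in the minute starting at 2024-06-07 14:27
2. Extract event types from matching entries
3. Count unique types: 3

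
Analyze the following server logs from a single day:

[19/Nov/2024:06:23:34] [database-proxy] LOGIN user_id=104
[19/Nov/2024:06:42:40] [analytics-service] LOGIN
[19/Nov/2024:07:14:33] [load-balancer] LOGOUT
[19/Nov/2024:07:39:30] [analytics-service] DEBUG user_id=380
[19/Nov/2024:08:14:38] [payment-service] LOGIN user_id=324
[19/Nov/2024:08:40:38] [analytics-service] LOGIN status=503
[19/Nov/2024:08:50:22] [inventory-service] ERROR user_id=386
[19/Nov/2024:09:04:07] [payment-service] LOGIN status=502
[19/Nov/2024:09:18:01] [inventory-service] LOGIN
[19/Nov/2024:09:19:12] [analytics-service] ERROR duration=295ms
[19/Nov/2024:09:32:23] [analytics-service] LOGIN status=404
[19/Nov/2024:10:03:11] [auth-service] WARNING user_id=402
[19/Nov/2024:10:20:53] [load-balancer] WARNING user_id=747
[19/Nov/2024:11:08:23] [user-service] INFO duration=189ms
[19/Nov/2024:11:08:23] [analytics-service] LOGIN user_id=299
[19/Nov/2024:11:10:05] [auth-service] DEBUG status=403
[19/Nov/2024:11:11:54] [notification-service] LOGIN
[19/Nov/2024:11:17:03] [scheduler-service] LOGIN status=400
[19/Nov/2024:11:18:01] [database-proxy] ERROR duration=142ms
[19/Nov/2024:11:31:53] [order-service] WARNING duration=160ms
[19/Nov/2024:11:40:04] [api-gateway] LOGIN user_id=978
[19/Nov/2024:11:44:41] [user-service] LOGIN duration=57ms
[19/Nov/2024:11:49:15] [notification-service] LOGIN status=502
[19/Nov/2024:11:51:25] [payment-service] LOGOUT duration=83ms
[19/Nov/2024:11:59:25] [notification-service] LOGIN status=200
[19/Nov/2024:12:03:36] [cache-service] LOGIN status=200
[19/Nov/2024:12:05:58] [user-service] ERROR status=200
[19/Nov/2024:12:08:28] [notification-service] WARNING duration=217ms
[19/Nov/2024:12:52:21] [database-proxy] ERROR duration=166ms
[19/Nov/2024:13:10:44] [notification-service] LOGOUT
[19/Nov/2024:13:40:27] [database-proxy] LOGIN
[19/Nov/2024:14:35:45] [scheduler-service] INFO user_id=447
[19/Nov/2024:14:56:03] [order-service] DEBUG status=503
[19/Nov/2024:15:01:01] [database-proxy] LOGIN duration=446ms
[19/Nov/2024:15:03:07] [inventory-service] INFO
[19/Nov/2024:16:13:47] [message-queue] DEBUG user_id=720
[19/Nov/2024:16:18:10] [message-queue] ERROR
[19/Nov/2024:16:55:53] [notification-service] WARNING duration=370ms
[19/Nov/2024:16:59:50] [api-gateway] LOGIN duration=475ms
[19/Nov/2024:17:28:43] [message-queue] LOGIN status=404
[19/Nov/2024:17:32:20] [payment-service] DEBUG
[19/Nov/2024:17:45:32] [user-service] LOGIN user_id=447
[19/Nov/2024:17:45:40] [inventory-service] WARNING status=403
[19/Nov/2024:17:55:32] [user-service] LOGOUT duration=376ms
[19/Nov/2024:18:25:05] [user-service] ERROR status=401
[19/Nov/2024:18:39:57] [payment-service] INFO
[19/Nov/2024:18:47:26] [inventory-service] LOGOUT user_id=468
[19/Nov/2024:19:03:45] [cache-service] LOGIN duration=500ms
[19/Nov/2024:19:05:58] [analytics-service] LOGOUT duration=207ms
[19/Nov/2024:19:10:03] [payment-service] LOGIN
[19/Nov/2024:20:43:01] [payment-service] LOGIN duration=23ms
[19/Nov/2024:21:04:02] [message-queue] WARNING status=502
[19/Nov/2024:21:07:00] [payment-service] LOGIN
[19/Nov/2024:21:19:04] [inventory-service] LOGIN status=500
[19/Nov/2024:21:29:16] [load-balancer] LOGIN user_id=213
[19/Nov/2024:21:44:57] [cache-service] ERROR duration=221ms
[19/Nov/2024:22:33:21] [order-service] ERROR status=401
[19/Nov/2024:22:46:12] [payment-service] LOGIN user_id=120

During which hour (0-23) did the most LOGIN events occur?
11

To find the peak hour:

1. Group all LOGIN events by hour
2. Count events in each hour
3. Find hour with maximum count
4. Peak hour: 11 (with 7 events)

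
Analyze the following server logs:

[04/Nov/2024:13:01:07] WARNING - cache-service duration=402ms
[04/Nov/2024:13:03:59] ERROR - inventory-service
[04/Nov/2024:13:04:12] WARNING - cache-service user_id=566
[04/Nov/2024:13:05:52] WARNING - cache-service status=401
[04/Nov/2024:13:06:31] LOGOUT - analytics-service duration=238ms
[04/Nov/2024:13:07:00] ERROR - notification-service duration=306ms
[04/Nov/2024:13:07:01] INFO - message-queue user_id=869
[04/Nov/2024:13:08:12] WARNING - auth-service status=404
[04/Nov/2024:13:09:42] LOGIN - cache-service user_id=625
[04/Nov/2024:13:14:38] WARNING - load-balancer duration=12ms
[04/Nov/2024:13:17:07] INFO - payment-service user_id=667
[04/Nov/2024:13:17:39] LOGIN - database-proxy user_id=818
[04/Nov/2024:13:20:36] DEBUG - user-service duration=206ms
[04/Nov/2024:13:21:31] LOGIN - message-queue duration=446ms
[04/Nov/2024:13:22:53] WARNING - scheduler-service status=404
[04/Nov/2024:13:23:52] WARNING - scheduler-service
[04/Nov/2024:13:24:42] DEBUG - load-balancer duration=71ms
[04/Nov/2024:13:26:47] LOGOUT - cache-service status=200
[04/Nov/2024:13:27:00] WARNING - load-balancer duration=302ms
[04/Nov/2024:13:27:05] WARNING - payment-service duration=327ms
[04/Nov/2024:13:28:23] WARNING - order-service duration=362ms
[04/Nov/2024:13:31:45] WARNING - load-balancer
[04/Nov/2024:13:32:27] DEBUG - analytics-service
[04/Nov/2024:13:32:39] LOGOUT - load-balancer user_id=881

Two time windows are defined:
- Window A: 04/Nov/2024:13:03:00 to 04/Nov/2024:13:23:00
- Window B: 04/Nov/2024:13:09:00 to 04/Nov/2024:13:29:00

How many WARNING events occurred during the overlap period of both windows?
2

To find overlap events:

1. Window A: 04/Nov/2024:13:03:00 to 04/Nov/2024:13:23:00
2. Window B: 04/Nov/2024:13:09:00 to 04/Nov/2024:13:29:00
3. Overlap period: 04/Nov/2024:13:09:00 to 04/Nov/2024:13:23:00
4. Count WARNING events in overlap: 2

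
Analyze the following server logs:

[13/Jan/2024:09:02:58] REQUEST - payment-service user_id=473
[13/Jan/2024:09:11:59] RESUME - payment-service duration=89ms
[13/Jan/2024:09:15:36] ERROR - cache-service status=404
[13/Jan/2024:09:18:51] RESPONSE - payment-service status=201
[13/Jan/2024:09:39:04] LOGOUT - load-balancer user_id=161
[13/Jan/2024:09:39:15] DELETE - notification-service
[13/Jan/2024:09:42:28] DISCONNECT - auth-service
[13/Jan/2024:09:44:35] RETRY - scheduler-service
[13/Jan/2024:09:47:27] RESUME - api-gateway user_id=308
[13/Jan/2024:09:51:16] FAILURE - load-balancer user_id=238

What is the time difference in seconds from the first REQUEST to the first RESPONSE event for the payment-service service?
953

To find the time between events:

1. Locate the first REQUEST event for payment-service: 13/Jan/2024:09:02:58
2. Locate the first RESPONSE event for payment-service: 13/Jan/2024:09:18:51
3. Calculate the difference: 13/Jan/2024:09:18:51 - 13/Jan/2024:09:02:58 = 953 seconds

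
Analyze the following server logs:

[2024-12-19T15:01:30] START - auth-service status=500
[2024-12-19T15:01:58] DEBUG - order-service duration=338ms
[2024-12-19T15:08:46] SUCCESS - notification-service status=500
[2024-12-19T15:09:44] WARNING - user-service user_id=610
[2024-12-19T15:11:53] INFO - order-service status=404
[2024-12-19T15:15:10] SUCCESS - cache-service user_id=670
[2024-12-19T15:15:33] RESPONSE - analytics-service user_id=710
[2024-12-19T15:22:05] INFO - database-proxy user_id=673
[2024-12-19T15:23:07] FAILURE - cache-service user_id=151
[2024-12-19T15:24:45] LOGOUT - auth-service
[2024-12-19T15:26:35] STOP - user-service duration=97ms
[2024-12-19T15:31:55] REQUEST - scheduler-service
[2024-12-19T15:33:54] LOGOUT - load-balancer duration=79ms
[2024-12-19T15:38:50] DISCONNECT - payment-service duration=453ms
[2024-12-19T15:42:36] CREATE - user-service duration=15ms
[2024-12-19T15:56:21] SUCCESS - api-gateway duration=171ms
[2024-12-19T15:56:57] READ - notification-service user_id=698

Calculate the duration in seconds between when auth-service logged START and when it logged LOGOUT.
1395

To find the time between events:

1. Locate the first START event for auth-service: 2024-12-19T15:01:30
2. Locate the first LOGOUT event for auth-service: 2024-12-19T15:24:45
3. Calculate the difference: 2024-12-19T15:24:45 - 2024-12-19T15:01:30 = 1395 seconds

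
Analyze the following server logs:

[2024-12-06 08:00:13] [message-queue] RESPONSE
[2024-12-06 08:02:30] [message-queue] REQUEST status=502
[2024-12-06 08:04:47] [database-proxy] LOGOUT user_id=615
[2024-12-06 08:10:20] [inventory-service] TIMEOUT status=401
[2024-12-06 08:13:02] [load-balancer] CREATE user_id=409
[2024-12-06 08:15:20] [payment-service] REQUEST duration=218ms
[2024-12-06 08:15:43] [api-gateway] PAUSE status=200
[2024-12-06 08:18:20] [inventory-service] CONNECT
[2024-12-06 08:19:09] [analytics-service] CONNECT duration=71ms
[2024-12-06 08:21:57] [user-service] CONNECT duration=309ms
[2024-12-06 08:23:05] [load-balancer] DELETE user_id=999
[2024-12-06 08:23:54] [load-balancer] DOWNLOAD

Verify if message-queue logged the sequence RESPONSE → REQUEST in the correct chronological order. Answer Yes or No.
Yes

To verify sequence order:

1. Find all events in sequence RESPONSE → REQUEST for message-queue
2. Extract their timestamps
3. Check if timestamps are in ascending order
4. Result: Yes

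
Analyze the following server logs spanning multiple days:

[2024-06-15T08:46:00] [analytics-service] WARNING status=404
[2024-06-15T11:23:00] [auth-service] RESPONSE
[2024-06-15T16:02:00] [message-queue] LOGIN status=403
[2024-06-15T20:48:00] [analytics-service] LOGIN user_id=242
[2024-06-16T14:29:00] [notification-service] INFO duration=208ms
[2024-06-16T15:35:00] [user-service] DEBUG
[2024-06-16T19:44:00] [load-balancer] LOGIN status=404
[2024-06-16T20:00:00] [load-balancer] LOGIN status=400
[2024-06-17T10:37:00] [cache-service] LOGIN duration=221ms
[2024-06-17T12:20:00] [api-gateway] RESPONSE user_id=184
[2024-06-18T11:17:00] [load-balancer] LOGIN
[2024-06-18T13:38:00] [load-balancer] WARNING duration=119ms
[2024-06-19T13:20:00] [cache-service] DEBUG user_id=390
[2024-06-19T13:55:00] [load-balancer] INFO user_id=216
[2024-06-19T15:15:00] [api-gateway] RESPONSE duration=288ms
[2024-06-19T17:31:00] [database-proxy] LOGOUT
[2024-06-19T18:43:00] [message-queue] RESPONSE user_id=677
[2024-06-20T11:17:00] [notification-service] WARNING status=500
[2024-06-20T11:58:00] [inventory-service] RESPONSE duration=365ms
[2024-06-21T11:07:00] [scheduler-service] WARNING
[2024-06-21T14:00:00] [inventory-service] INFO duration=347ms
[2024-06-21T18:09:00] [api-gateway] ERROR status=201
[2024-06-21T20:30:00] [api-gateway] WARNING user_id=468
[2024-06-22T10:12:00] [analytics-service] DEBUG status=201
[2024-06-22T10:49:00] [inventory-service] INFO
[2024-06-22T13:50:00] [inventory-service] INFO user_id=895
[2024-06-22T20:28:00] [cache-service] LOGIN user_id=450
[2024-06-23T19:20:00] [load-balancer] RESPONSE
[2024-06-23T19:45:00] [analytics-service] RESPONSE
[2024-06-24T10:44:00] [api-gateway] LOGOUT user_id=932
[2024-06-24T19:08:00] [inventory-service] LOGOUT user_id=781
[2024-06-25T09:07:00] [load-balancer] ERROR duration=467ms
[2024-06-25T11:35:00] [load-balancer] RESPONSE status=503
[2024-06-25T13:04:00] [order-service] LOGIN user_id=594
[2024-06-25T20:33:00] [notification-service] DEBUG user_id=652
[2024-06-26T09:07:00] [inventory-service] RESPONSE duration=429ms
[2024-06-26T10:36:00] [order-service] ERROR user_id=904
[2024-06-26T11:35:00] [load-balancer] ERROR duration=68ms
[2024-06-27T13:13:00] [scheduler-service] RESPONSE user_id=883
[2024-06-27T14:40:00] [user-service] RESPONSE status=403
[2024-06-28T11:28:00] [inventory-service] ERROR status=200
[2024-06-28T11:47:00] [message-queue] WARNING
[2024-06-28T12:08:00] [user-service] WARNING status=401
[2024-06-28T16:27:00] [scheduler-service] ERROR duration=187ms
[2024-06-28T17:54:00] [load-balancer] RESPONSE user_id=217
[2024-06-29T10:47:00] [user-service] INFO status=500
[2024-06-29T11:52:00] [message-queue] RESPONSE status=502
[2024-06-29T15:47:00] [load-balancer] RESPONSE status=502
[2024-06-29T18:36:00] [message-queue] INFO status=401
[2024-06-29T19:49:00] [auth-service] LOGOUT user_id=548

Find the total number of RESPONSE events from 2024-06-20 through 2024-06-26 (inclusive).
5

To filter by date range:

1. Date range: 2024-06-20 through 2024-06-26, both dates inclusive
2. Filter for RESPONSE events whose date falls in this range
3. Count matching events: 5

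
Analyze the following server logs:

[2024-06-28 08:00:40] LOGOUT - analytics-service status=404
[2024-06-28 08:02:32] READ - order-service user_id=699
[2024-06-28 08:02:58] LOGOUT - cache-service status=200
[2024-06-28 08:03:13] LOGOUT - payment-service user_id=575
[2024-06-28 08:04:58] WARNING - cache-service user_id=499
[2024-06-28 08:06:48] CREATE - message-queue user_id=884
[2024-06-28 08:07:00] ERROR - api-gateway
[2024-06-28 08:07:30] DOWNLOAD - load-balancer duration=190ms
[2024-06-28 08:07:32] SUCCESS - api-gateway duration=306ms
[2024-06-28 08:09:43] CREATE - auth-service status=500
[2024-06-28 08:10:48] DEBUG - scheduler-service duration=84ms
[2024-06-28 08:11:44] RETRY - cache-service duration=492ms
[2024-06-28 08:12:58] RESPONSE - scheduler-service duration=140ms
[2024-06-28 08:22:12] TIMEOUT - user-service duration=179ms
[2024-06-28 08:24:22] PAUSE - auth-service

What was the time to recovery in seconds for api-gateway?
32

To calculate recovery time:

1. Find ERROR event for api-gateway: 2024-06-28 08:07:00
2. Find next SUCCESS event for api-gateway: 2024-06-28 08:07:32
3. Recovery time: 2024-06-28 08:07:32 - 2024-06-28 08:07:00 = 32 seconds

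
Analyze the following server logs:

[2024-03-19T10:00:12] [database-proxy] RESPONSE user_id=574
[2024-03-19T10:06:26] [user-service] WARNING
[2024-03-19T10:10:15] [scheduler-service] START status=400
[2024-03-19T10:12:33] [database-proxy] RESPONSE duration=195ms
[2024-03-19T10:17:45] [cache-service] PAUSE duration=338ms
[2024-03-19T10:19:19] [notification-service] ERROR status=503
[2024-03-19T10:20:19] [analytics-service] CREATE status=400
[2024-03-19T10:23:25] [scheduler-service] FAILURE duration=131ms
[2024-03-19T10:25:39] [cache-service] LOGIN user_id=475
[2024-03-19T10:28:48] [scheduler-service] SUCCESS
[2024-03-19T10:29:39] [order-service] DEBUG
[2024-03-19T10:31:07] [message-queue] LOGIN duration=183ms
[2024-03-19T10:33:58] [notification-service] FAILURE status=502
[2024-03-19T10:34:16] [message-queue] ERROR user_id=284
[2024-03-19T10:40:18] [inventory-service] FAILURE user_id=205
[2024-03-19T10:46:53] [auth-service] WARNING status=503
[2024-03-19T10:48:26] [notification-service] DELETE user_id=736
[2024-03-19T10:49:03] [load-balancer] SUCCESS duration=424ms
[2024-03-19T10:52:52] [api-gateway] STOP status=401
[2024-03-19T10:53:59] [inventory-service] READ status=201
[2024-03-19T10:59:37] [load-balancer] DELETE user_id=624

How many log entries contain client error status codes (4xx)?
3

To find matching entries:

1. Pattern to match: client error status codes (4xx)
2. Scan each log entry for the pattern
3. Count matches: 3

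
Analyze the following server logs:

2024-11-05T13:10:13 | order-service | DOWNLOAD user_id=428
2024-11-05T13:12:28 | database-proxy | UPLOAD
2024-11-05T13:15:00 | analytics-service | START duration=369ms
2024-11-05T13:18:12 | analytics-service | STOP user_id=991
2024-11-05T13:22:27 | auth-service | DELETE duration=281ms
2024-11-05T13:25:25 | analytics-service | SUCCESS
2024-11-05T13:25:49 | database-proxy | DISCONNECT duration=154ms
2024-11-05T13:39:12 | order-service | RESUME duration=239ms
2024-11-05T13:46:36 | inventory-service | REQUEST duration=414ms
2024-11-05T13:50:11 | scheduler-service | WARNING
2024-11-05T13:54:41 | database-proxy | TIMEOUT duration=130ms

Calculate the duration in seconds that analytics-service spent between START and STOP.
192

To calculate state duration:

1. Find START event for analytics-service: 2024-11-05T13:15:00
2. Find STOP event for analytics-service: 2024-11-05T13:18:12
3. Calculate duration: 2024-11-05T13:18:12 - 2024-11-05T13:15:00 = 192 seconds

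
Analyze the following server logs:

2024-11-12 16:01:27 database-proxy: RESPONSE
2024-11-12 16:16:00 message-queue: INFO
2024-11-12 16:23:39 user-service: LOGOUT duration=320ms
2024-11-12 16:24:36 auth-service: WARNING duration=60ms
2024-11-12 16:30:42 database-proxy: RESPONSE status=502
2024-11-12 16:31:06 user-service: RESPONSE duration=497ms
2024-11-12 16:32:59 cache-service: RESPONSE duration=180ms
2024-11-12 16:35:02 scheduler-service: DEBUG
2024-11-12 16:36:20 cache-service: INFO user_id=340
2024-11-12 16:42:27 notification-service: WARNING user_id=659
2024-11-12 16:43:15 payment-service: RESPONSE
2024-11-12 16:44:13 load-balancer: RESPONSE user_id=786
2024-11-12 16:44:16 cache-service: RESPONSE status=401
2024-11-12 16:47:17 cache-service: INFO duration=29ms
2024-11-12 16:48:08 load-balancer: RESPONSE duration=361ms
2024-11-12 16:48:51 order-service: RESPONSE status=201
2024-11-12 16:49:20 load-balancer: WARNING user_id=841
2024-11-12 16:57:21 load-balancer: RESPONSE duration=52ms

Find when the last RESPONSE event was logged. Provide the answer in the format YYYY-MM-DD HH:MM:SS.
2024-11-12 16:57:21

To find the last event:

1. Filter for all RESPONSE events
2. Sort by timestamp
3. Select the last one
4. Timestamp: 2024-11-12 16:57:21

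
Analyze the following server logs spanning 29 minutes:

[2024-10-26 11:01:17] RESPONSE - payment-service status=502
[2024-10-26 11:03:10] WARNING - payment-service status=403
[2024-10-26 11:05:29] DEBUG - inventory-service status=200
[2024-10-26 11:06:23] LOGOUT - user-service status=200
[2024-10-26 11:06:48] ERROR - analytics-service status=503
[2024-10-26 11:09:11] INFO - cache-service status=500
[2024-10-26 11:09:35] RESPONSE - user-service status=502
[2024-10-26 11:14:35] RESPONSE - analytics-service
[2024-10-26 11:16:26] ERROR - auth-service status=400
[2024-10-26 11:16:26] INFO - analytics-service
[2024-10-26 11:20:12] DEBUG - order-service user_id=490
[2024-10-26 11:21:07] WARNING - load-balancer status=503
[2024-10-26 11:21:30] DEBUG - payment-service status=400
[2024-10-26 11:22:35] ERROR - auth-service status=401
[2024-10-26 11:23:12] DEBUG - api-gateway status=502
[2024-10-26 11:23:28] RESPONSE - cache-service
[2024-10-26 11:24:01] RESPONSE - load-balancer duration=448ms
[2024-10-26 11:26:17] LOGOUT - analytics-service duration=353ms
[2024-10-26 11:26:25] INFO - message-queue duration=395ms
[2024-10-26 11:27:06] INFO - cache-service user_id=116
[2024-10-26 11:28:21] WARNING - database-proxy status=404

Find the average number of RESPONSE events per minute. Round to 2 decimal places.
0.17

To calculate the rate:

1. Count total RESPONSE events: 5
2. Total time period: 29 minutes
3. Rate = 5 / 29 = 0.17 events per minute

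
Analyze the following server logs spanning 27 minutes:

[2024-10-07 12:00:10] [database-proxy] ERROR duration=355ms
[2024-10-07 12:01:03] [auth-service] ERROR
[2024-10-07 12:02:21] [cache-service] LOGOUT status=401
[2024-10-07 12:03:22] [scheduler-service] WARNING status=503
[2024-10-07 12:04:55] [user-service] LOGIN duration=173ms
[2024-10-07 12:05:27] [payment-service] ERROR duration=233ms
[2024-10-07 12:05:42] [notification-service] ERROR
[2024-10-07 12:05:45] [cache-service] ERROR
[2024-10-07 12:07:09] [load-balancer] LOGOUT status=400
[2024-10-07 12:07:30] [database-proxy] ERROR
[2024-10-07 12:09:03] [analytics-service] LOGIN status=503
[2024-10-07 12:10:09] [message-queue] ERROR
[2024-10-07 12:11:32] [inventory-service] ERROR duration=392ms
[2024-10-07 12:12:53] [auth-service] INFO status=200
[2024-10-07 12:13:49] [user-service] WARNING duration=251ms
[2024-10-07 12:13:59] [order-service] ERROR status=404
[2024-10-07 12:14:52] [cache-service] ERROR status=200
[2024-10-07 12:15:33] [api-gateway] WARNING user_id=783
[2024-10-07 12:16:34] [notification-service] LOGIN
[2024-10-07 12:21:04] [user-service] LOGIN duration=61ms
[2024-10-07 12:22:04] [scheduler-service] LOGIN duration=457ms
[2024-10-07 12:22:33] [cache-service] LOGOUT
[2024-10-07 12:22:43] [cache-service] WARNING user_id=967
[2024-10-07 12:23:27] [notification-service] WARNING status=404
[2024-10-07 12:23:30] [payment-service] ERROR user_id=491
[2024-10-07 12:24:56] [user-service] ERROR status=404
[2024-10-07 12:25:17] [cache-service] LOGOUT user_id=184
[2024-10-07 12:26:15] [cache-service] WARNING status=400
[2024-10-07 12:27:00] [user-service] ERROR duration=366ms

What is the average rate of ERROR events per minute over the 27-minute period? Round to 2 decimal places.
0.48

To calculate the rate:

1. Count total ERROR events: 13
2. Total time period: 27 minutes
3. Rate = 13 / 27 = 0.48 events per minute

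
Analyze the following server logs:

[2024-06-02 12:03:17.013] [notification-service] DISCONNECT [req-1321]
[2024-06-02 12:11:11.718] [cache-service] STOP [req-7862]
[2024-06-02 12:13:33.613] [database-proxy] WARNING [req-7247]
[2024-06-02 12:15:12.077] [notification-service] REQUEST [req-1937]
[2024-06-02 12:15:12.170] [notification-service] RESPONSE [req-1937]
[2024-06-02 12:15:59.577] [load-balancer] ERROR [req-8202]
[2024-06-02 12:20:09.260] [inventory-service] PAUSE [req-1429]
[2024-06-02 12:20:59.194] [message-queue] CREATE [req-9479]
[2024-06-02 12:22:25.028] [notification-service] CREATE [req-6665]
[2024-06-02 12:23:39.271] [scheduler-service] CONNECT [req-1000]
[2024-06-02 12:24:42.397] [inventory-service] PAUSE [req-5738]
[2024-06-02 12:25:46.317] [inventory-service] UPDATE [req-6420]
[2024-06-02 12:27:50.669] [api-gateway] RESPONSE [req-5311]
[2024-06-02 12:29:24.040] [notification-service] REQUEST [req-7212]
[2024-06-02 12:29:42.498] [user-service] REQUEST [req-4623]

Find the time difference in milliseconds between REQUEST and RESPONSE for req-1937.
93

To calculate latency:

1. Find REQUEST with id req-1937: 2024-06-02 12:15:12.077
2. Find RESPONSE with id req-1937: 2024-06-02 12:15:12.170
3. Latency: 2024-06-02 12:15:12.170 - 2024-06-02 12:15:12.077 = 93ms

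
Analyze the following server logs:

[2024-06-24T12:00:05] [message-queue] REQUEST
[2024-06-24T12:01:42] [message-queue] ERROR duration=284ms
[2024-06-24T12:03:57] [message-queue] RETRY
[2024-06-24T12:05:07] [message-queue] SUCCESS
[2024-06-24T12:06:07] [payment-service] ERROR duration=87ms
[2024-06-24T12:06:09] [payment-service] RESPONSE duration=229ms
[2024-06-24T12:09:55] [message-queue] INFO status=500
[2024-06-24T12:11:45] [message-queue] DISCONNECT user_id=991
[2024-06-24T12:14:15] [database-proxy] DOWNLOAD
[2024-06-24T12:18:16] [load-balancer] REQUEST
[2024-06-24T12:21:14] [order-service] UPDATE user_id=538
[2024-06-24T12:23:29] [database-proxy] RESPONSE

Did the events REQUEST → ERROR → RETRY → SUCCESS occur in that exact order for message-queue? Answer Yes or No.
Yes

To verify sequence order:

1. Find all events in sequence REQUEST → ERROR → RETRY → SUCCESS for message-queue
2. Extract their timestamps
3. Check if timestamps are in ascending order
4. Result: Yes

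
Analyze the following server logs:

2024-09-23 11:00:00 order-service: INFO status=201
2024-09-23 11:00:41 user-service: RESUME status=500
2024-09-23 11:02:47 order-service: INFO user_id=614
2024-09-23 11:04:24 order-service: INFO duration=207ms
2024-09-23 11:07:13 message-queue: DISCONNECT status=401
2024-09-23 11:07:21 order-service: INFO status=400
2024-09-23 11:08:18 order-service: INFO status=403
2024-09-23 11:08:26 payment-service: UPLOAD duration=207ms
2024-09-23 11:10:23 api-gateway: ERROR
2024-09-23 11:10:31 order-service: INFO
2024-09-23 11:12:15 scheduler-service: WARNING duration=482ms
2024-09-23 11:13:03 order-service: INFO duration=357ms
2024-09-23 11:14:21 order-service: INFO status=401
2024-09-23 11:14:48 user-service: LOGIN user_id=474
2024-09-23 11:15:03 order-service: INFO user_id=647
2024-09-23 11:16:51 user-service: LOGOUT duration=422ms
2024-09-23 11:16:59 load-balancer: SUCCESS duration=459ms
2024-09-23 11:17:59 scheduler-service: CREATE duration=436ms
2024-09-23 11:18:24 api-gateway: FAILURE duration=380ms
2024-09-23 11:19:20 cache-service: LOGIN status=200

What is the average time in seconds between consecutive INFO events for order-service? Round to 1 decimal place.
112.9

To calculate average interval:

1. Find all INFO events for order-service in order
2. Calculate time gaps between consecutive events
3. Compute mean of gaps: 903 / 8 = 112.9 seconds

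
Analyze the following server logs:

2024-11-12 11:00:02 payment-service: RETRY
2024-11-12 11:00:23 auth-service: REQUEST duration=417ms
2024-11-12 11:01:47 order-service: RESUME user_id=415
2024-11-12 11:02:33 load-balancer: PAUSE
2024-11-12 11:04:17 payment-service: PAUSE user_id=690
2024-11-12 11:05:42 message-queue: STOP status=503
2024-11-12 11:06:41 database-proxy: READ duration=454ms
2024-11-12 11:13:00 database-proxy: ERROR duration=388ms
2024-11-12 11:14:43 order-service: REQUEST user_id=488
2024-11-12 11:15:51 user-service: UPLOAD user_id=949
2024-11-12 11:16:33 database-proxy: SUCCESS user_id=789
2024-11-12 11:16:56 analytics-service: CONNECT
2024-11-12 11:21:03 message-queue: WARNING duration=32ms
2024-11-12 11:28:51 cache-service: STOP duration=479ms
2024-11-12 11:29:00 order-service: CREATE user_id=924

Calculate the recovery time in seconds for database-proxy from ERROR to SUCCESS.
213

To calculate recovery time:

1. Find ERROR event for database-proxy: 2024-11-12 11:13:00
2. Find next SUCCESS event for database-proxy: 2024-11-12 11:16:33
3. Recovery time: 2024-11-12 11:16:33 - 2024-11-12 11:13:00 = 213 seconds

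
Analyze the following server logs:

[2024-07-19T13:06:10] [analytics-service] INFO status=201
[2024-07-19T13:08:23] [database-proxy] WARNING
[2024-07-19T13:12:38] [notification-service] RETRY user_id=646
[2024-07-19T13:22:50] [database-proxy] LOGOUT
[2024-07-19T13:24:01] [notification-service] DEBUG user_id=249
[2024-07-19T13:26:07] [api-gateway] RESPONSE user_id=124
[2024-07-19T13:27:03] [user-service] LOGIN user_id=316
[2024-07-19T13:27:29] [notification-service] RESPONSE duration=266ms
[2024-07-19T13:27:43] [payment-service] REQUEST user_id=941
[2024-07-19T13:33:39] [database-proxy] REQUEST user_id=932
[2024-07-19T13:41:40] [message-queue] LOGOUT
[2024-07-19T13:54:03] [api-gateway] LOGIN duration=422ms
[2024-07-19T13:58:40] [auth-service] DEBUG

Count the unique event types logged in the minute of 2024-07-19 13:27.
3

To count unique event types:

1. Filter events in the minute starting at 2024-07-19 13:27
2. Extract event types from matching entries
3. Count unique types: 3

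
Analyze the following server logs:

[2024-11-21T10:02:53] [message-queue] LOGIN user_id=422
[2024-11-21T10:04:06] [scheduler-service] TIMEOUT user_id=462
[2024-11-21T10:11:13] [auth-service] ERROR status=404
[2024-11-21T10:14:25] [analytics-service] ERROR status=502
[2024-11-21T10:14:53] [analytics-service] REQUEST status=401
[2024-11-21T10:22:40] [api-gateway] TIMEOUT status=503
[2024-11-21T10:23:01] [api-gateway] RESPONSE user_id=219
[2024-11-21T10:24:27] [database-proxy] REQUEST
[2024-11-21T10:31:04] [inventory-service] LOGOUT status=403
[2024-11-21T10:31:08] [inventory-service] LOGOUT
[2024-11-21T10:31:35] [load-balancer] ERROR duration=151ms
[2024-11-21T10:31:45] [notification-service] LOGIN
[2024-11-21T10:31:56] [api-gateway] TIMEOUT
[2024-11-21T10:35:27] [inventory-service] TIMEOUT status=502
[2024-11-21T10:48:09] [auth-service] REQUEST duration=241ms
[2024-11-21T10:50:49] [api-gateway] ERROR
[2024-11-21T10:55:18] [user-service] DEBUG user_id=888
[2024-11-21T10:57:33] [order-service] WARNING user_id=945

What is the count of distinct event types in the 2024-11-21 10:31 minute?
4

To count unique event types:

1. Filter events in the minute starting at 2024-11-21 10:31
2. Extract event types from matching entries
3. Count unique types: 4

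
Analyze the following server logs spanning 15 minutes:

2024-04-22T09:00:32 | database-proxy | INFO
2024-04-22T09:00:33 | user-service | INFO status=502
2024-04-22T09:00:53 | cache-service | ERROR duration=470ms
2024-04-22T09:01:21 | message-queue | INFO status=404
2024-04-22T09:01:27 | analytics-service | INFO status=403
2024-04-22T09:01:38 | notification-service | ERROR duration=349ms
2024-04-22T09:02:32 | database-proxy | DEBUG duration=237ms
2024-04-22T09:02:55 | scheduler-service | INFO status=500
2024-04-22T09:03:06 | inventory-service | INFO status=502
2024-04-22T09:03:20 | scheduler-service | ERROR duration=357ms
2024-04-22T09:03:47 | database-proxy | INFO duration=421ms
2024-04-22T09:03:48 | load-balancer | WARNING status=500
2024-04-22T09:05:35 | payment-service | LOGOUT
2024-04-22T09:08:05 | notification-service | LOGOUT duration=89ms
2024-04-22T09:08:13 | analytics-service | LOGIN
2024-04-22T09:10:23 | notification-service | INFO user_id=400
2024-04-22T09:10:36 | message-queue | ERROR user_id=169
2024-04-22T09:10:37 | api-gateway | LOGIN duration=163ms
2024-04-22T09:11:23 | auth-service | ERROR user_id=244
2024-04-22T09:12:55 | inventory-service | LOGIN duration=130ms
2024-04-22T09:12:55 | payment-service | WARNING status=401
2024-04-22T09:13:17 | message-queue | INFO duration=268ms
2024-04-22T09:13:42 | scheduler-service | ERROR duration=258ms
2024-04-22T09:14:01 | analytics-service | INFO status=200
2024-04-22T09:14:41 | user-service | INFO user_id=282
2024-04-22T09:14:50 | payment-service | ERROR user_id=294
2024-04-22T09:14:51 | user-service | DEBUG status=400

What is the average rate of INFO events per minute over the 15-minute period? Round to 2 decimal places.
0.73

To calculate the rate:

1. Count total INFO events: 11
2. Total time period: 15 minutes
3. Rate = 11 / 15 = 0.73 events per minute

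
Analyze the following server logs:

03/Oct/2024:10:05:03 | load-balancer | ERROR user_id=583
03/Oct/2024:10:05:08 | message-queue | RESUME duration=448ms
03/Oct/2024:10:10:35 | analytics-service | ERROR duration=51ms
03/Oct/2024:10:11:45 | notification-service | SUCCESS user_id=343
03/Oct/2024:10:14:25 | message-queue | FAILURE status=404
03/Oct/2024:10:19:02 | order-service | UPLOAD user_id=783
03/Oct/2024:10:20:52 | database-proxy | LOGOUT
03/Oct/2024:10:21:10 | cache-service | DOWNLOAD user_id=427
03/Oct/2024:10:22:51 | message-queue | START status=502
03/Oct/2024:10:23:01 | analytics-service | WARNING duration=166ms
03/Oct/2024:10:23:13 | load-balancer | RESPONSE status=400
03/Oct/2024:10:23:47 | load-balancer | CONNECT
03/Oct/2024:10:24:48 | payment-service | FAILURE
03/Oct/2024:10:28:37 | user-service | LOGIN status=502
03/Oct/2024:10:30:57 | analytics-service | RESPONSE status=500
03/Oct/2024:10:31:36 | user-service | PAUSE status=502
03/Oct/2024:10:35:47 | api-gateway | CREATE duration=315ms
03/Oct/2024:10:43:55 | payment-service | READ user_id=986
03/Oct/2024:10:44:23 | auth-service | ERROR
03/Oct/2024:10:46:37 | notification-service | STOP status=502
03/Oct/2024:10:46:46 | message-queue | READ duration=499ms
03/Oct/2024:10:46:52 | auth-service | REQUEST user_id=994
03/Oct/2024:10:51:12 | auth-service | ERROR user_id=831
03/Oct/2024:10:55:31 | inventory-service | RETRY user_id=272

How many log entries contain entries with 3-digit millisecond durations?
4

To find matching entries:

1. Pattern to match: entries with 3-digit millisecond durations
2. Scan each log entry for the pattern
3. Count matches: 4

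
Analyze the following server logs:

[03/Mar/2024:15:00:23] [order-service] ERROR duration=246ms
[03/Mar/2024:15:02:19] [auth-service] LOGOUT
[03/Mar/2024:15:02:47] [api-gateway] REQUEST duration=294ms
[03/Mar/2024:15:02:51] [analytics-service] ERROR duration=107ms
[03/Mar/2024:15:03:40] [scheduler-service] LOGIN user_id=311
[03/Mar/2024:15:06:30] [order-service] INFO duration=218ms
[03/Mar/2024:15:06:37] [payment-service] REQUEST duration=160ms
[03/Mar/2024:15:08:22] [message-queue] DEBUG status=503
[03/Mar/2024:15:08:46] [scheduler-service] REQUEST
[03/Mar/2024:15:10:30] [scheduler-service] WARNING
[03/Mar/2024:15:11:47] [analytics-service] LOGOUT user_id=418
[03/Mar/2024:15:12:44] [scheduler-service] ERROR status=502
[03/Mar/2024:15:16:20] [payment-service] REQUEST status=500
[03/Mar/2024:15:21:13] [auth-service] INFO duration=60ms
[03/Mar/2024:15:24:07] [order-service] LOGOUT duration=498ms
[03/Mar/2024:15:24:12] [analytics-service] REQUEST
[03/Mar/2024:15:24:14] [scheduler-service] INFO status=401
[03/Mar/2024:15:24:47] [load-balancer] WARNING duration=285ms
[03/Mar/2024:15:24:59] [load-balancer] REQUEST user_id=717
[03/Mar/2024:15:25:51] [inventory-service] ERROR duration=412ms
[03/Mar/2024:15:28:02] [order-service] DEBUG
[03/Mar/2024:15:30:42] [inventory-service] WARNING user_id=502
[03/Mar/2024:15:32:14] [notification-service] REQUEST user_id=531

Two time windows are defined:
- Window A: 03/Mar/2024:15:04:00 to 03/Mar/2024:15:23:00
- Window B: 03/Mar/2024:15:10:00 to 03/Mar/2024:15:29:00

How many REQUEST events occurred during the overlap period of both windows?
1

To find overlap events:

1. Window A: 03/Mar/2024:15:04:00 to 03/Mar/2024:15:23:00
2. Window B: 03/Mar/2024:15:10:00 to 03/Mar/2024:15:29:00
3. Overlap period: 03/Mar/2024:15:10:00 to 03/Mar/2024:15:23:00
4. Count REQUEST events in overlap: 1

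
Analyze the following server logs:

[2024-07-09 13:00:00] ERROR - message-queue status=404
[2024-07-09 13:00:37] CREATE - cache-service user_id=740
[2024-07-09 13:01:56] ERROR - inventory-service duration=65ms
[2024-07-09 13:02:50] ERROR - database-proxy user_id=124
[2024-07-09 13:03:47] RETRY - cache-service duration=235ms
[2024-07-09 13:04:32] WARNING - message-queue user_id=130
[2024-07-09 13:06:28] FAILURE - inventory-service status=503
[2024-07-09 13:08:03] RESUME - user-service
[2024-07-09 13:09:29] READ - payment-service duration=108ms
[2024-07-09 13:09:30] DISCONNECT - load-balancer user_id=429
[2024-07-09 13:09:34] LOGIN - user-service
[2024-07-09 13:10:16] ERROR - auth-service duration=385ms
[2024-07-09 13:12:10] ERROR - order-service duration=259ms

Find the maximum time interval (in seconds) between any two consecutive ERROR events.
446

To find the longest gap:

1. Extract all ERROR events in chronological order
2. Calculate time differences between consecutive events
3. Find the maximum difference
4. Longest gap: 446 seconds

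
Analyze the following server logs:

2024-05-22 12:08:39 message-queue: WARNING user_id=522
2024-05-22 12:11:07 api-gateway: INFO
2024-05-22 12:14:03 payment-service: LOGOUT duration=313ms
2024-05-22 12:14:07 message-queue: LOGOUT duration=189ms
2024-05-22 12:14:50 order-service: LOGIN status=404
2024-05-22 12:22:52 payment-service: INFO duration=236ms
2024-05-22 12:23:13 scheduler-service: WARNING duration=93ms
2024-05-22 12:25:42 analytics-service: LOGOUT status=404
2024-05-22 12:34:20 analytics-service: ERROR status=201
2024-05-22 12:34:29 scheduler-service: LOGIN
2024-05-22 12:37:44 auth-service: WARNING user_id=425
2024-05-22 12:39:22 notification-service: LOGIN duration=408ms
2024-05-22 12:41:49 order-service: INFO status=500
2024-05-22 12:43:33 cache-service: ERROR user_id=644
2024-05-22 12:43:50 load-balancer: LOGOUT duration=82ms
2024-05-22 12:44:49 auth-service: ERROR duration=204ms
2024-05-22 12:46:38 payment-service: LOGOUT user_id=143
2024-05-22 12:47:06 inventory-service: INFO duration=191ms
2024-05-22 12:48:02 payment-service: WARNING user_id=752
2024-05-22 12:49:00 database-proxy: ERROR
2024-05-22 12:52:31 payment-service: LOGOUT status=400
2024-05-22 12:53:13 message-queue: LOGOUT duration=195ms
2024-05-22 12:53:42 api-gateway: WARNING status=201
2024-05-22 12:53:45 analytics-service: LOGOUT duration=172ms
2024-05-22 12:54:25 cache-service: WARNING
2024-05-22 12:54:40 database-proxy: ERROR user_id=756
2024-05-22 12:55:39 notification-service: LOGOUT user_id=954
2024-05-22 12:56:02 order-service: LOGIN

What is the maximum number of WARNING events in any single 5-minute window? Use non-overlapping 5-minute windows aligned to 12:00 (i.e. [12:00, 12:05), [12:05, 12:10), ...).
2

To find the burst window:

1. Divide the log period into non-overlapping 5-minute windows starting at 12:00
2. Count WARNING events in each window
3. Find the window with maximum count
4. Maximum events in a window: 2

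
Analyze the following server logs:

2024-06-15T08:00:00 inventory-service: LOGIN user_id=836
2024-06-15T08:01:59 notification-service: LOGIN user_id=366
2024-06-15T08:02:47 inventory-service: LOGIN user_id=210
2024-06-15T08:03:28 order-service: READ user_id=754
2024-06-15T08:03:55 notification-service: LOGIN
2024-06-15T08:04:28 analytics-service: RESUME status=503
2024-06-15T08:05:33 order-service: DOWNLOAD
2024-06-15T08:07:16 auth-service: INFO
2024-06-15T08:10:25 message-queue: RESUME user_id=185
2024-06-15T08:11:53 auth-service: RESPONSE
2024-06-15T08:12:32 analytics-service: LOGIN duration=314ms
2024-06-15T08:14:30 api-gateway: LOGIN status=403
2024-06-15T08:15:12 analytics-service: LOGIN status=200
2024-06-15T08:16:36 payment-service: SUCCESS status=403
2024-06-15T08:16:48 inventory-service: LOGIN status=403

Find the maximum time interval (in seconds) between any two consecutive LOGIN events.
517

To find the longest gap:

1. Extract all LOGIN events in chronological order
2. Calculate time differences between consecutive events
3. Find the maximum difference
4. Longest gap: 517 seconds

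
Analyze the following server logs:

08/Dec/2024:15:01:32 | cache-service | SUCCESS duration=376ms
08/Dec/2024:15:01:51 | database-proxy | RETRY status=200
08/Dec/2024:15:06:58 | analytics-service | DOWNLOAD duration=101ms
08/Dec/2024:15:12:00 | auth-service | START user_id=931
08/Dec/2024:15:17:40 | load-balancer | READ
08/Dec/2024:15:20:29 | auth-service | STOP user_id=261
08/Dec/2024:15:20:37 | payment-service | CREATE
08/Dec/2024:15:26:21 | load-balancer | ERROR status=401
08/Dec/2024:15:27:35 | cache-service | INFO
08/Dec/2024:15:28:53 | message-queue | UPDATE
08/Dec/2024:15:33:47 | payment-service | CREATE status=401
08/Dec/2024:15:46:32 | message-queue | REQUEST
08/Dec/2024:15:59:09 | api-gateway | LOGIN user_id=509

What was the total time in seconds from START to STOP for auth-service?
509

To calculate state duration:

1. Find START event for auth-service: 08/Dec/2024:15:12:00
2. Find STOP event for auth-service: 08/Dec/2024:15:20:29
3. Calculate duration: 08/Dec/2024:15:20:29 - 08/Dec/2024:15:12:00 = 509 seconds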